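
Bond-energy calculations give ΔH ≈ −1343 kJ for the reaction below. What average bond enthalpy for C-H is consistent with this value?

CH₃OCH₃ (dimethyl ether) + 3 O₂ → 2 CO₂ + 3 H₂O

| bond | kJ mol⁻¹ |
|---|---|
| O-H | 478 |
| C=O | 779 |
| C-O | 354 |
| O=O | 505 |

Let D be the C-H bond energy.
Σ(broken) = 6×D + 2×354 + 3×505 = 2223 + 6D
Σ(formed) = 4×779 + 6×478 = 5984
ΔH = Σ(broken) − Σ(formed) = (2223 + 6D) − (5984) = −3761 + 6D
Setting this equal to −1343 kJ gives 6D = 2418, so D = 403 kJ/mol.

D(C-H) ≈ 403 kJ/mol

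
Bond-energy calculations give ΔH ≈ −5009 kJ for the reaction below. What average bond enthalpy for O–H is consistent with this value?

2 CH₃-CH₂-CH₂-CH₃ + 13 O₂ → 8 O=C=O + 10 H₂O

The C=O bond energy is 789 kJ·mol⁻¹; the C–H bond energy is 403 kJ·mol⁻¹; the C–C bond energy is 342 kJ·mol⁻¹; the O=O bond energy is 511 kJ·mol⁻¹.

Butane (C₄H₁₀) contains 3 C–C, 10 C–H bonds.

Let D be the O–H bond energy.
Σ(broken) = 6×342 + 20×403 + 13×511 = 16755
Σ(formed) = 16×789 + 20×D = 12624 + 20D
ΔH = Σ(broken) − Σ(formed) = (16755) − (12624 + 20D) = +4131 − 20D
Setting this equal to −5009 kJ gives 20D = 9140, so D = 457 kJ/mol.

D(O–H) ≈ 457 kJ/mol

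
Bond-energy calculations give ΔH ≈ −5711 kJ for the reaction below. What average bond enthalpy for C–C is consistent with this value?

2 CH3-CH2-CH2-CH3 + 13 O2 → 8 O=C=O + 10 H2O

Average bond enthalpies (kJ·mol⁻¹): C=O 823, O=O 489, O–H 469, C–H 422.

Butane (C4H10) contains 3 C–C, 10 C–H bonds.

D(C–C) ≈ 340 kJ/mol

Let D be the C–C bond energy.
Σ(broken) = 6×D + 20×422 + 13×489 = 14797 + 6D
Σ(formed) = 16×823 + 20×469 = 22548
ΔH = Σ(broken) − Σ(formed) = (14797 + 6D) − (22548) = −7751 + 6D
Setting this equal to −5711 kJ gives 6D = 2040, so D = 340 kJ/mol.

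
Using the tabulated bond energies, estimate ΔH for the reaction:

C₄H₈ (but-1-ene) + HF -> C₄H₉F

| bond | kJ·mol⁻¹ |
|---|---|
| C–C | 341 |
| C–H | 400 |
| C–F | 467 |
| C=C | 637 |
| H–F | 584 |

Bonds broken (reactants):
  C–C: 2 × 341 = 682
  C–H: 8 × 400 = 3200
  C=C: 1 × 637 = 637
  H–F: 1 × 584 = 584
  Σ(broken) = 5103 kJ
Bonds formed (products):
  C–C: 3 × 341 = 1023
  C–F: 1 × 467 = 467
  C–H: 9 × 400 = 3600
  Σ(formed) = 5090 kJ
ΔH = Σ(broken) − Σ(formed) = 5103 − 5090 = +13 kJ

ΔH ≈ +13 kJ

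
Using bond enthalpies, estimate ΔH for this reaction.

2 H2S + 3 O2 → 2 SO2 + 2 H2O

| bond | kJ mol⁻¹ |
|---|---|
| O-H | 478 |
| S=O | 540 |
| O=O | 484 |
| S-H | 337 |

Bonds broken (reactants):
  O=O: 3 × 484 = 1452
  S-H: 4 × 337 = 1348
  Σ(broken) = 2800 kJ
Bonds formed (products):
  O-H: 4 × 478 = 1912
  S=O: 4 × 540 = 2160
  Σ(formed) = 4072 kJ
ΔH = Σ(broken) − Σ(formed) = 2800 − 4072 = −1272 kJ

ΔH ≈ −1272 kJ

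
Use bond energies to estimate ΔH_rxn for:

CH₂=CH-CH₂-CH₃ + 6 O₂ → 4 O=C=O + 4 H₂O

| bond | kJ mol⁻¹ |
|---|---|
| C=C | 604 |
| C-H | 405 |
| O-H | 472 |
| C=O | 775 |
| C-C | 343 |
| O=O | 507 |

Bonds broken (reactants):
  C-C: 2 × 343 = 686
  C-H: 8 × 405 = 3240
  C=C: 1 × 604 = 604
  O=O: 6 × 507 = 3042
  Σ(broken) = 7572 kJ
Bonds formed (products):
  C=O: 8 × 775 = 6200
  O-H: 8 × 472 = 3776
  Σ(formed) = 9976 kJ
ΔH = Σ(broken) − Σ(formed) = 7572 − 9976 = −2404 kJ

ΔH ≈ −2404 kJ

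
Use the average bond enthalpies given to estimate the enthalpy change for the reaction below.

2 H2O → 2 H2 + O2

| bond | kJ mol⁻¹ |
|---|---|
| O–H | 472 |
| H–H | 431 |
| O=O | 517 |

ΔH ≈ +509 kJ

Bonds broken (reactants):
  O–H: 4 × 472 = 1888
  Σ(broken) = 1888 kJ
Bonds formed (products):
  H–H: 2 × 431 = 862
  O=O: 1 × 517 = 517
  Σ(formed) = 1379 kJ
ΔH = Σ(broken) − Σ(formed) = 1888 − 1379 = +509 kJ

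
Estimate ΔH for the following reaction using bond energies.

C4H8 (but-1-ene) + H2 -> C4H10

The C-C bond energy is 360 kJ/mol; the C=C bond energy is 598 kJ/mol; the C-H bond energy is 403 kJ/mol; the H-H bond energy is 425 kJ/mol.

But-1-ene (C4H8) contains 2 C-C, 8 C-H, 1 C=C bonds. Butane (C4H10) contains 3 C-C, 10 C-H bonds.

Bonds broken (reactants):
  C-C: 2 × 360 = 720
  C-H: 8 × 403 = 3224
  C=C: 1 × 598 = 598
  H-H: 1 × 425 = 425
  Σ(broken) = 4967 kJ
Bonds formed (products):
  C-C: 3 × 360 = 1080
  C-H: 10 × 403 = 4030
  Σ(formed) = 5110 kJ
ΔH = Σ(broken) − Σ(formed) = 4967 − 5110 = −143 kJ

ΔH ≈ −143 kJ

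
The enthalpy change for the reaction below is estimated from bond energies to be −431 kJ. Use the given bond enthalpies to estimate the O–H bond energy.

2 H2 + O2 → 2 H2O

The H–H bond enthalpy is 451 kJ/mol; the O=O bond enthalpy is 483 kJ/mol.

D(O–H) ≈ 454 kJ/mol

Let D be the O–H bond energy.
Σ(broken) = 2×451 + 1×483 = 1385
Σ(formed) = 4×D = 4D
ΔH = Σ(broken) − Σ(formed) = (1385) − (4D) = +1385 − 4D
Setting this equal to −431 kJ gives 4D = 1816, so D = 454 kJ/mol.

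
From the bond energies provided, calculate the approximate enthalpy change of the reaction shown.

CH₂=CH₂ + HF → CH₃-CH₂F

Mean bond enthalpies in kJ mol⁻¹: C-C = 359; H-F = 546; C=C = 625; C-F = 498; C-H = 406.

Bonds broken (reactants):
  C-H: 4 × 406 = 1624
  C=C: 1 × 625 = 625
  H-F: 1 × 546 = 546
  Σ(broken) = 2795 kJ
Bonds formed (products):
  C-C: 1 × 359 = 359
  C-F: 1 × 498 = 498
  C-H: 5 × 406 = 2030
  Σ(formed) = 2887 kJ
ΔH = Σ(broken) − Σ(formed) = 2795 − 2887 = −92 kJ

ΔH ≈ −92 kJ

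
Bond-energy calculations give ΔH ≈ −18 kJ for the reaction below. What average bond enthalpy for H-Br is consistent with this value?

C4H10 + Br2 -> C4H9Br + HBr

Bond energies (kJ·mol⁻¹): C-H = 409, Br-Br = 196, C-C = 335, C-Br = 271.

Let D be the H-Br bond energy.
Σ(broken) = 1×196 + 3×335 + 10×409 = 5291
Σ(formed) = 1×271 + 3×335 + 9×409 + 1×D = 4957 + D
ΔH = Σ(broken) − Σ(formed) = (5291) − (4957 + D) = +334 − D
Setting this equal to −18 kJ gives D = 352 kJ/mol.

D(H-Br) ≈ 352 kJ/mol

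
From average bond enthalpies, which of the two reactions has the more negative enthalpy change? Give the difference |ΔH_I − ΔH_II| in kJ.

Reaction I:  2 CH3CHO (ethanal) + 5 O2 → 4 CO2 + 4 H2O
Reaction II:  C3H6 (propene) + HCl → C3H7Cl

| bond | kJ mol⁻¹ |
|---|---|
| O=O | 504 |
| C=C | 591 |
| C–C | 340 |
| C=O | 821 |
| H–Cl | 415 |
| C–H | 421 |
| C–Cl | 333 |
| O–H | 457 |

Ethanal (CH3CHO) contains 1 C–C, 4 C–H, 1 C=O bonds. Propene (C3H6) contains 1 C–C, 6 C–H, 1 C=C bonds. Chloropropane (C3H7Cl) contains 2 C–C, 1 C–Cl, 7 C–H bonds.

Reaction I, by 1926 kJ

Reaction I:
  Bonds broken (reactants):
    C–C: 2 × 340 = 680
    C–H: 8 × 421 = 3368
    C=O: 2 × 821 = 1642
    O=O: 5 × 504 = 2520
    Σ(broken) = 8210 kJ
  Bonds formed (products):
    C=O: 8 × 821 = 6568
    O–H: 8 × 457 = 3656
    Σ(formed) = 10224 kJ
  ΔH_I = 8210 − 10224 = −2014 kJ
Reaction II:
  Bonds broken (reactants):
    C–C: 1 × 340 = 340
    C–H: 6 × 421 = 2526
    C=C: 1 × 591 = 591
    H–Cl: 1 × 415 = 415
    Σ(broken) = 3872 kJ
  Bonds formed (products):
    C–C: 2 × 340 = 680
    C–Cl: 1 × 333 = 333
    C–H: 7 × 421 = 2947
    Σ(formed) = 3960 kJ
  ΔH_II = 3872 − 3960 = −88 kJ
ΔH_I − ΔH_II = −1926 kJ, so reaction I has the more negative ΔH; |ΔH_I − ΔH_II| = 1926 kJ.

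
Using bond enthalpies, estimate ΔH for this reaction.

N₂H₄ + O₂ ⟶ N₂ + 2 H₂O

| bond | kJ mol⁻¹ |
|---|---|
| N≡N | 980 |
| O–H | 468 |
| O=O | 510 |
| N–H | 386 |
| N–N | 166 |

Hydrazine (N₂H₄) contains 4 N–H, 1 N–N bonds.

Bonds broken (reactants):
  N–H: 4 × 386 = 1544
  N–N: 1 × 166 = 166
  O=O: 1 × 510 = 510
  Σ(broken) = 2220 kJ
Bonds formed (products):
  N≡N: 1 × 980 = 980
  O–H: 4 × 468 = 1872
  Σ(formed) = 2852 kJ
ΔH = Σ(broken) − Σ(formed) = 2220 − 2852 = −632 kJ

ΔH ≈ −632 kJ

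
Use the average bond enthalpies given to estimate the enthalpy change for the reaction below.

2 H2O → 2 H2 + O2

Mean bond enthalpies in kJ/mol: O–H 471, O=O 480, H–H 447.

Bonds broken (reactants):
  O–H: 4 × 471 = 1884
  Σ(broken) = 1884 kJ
Bonds formed (products):
  H–H: 2 × 447 = 894
  O=O: 1 × 480 = 480
  Σ(formed) = 1374 kJ
ΔH = Σ(broken) − Σ(formed) = 1884 − 1374 = +510 kJ

ΔH ≈ +510 kJ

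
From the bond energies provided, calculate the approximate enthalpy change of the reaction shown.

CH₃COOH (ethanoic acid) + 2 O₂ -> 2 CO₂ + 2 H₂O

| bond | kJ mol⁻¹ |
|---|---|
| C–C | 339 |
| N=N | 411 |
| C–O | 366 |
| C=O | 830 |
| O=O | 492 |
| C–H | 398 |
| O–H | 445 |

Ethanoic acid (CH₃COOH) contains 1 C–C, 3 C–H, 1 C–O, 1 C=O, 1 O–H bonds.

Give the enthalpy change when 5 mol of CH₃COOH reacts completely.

Bonds broken (reactants):
  C–C: 1 × 339 = 339
  C–H: 3 × 398 = 1194
  C–O: 1 × 366 = 366
  C=O: 1 × 830 = 830
  O–H: 1 × 445 = 445
  O=O: 2 × 492 = 984
  Σ(broken) = 4158 kJ
Bonds formed (products):
  C=O: 4 × 830 = 3320
  O–H: 4 × 445 = 1780
  Σ(formed) = 5100 kJ
ΔH = Σ(broken) − Σ(formed) = 4158 − 5100 = −942 kJ
For 5× the reaction as written: 5 × (−942) = −4710 kJ

ΔH = −4710 kJ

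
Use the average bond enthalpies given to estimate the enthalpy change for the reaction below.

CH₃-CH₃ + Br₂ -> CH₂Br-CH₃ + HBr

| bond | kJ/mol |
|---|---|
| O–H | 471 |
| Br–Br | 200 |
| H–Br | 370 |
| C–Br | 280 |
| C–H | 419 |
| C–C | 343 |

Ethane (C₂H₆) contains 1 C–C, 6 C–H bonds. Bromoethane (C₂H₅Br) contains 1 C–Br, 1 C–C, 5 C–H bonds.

Bonds broken (reactants):
  Br–Br: 1 × 200 = 200
  C–C: 1 × 343 = 343
  C–H: 6 × 419 = 2514
  Σ(broken) = 3057 kJ
Bonds formed (products):
  C–Br: 1 × 280 = 280
  C–C: 1 × 343 = 343
  C–H: 5 × 419 = 2095
  H–Br: 1 × 370 = 370
  Σ(formed) = 3088 kJ
ΔH = Σ(broken) − Σ(formed) = 3057 − 3088 = −31 kJ

ΔH ≈ −31 kJ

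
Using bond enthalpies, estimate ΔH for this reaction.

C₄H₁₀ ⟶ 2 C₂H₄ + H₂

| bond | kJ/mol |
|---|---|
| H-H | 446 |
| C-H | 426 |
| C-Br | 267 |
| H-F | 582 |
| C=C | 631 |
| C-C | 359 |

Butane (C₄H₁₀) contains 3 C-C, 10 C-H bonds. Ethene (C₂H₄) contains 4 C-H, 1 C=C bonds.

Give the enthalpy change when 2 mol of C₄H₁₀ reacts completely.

ΔH = +442 kJ

Bonds broken (reactants):
  C-C: 3 × 359 = 1077
  C-H: 10 × 426 = 4260
  Σ(broken) = 5337 kJ
Bonds formed (products):
  C-H: 8 × 426 = 3408
  C=C: 2 × 631 = 1262
  H-H: 1 × 446 = 446
  Σ(formed) = 5116 kJ
ΔH = Σ(broken) − Σ(formed) = 5337 − 5116 = +221 kJ
For 2× the reaction as written: 2 × (+221) = +442 kJ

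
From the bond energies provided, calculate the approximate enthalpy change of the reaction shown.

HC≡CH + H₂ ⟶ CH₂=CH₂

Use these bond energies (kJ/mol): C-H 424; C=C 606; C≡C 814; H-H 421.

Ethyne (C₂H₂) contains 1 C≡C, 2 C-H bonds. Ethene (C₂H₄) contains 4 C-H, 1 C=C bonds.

ΔH ≈ −219 kJ

Bonds broken (reactants):
  C≡C: 1 × 814 = 814
  C-H: 2 × 424 = 848
  H-H: 1 × 421 = 421
  Σ(broken) = 2083 kJ
Bonds formed (products):
  C-H: 4 × 424 = 1696
  C=C: 1 × 606 = 606
  Σ(formed) = 2302 kJ
ΔH = Σ(broken) − Σ(formed) = 2083 − 2302 = −219 kJ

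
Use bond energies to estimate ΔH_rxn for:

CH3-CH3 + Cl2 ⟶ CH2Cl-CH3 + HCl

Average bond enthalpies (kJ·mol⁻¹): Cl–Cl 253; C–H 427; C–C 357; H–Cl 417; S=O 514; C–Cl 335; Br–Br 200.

ΔH ≈ −72 kJ

Bonds broken (reactants):
  C–C: 1 × 357 = 357
  C–H: 6 × 427 = 2562
  Cl–Cl: 1 × 253 = 253
  Σ(broken) = 3172 kJ
Bonds formed (products):
  C–C: 1 × 357 = 357
  C–Cl: 1 × 335 = 335
  C–H: 5 × 427 = 2135
  H–Cl: 1 × 417 = 417
  Σ(formed) = 3244 kJ
ΔH = Σ(broken) − Σ(formed) = 3172 − 3244 = −72 kJ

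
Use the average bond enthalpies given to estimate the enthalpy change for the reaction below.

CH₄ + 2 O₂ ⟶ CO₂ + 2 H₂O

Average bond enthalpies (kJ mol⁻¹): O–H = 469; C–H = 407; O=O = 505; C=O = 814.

Bonds broken (reactants):
  C–H: 4 × 407 = 1628
  O=O: 2 × 505 = 1010
  Σ(broken) = 2638 kJ
Bonds formed (products):
  C=O: 2 × 814 = 1628
  O–H: 4 × 469 = 1876
  Σ(formed) = 3504 kJ
ΔH = Σ(broken) − Σ(formed) = 2638 − 3504 = −866 kJ

ΔH ≈ −866 kJ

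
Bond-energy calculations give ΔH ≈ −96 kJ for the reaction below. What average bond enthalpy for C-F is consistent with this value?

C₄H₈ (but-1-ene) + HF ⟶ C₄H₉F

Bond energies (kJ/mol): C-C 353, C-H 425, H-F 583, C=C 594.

Let D be the C-F bond energy.
Σ(broken) = 2×353 + 8×425 + 1×594 + 1×583 = 5283
Σ(formed) = 3×353 + 1×D + 9×425 = 4884 + D
ΔH = Σ(broken) − Σ(formed) = (5283) − (4884 + D) = +399 − D
Setting this equal to −96 kJ gives D = 495 kJ/mol.

D(C-F) ≈ 495 kJ/mol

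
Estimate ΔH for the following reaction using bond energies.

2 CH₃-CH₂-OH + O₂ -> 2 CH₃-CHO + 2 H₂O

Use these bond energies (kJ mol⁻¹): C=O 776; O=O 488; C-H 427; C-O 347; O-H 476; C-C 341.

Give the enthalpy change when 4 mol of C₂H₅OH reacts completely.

ΔH = −936 kJ

Bonds broken (reactants):
  C-C: 2 × 341 = 682
  C-H: 10 × 427 = 4270
  C-O: 2 × 347 = 694
  O-H: 2 × 476 = 952
  O=O: 1 × 488 = 488
  Σ(broken) = 7086 kJ
Bonds formed (products):
  C-C: 2 × 341 = 682
  C-H: 8 × 427 = 3416
  C=O: 2 × 776 = 1552
  O-H: 4 × 476 = 1904
  Σ(formed) = 7554 kJ
ΔH = Σ(broken) − Σ(formed) = 7086 − 7554 = −468 kJ
For 2× the reaction as written: 2 × (−468) = −936 kJ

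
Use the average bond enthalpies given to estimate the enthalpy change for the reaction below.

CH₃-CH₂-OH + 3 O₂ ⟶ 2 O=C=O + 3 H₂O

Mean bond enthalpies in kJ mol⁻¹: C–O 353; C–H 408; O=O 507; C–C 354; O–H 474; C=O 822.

ΔH ≈ −1390 kJ

Bonds broken (reactants):
  C–C: 1 × 354 = 354
  C–H: 5 × 408 = 2040
  C–O: 1 × 353 = 353
  O–H: 1 × 474 = 474
  O=O: 3 × 507 = 1521
  Σ(broken) = 4742 kJ
Bonds formed (products):
  C=O: 4 × 822 = 3288
  O–H: 6 × 474 = 2844
  Σ(formed) = 6132 kJ
ΔH = Σ(broken) − Σ(formed) = 4742 − 6132 = −1390 kJ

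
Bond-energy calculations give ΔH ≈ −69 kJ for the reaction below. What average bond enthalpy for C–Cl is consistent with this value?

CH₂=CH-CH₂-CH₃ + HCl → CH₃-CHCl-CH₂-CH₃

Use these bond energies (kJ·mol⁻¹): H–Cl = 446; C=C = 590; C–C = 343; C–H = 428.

D(C–Cl) ≈ 334 kJ/mol

Let D be the C–Cl bond energy.
Σ(broken) = 2×343 + 8×428 + 1×590 + 1×446 = 5146
Σ(formed) = 3×343 + 1×D + 9×428 = 4881 + D
ΔH = Σ(broken) − Σ(formed) = (5146) − (4881 + D) = +265 − D
Setting this equal to −69 kJ gives D = 334 kJ/mol.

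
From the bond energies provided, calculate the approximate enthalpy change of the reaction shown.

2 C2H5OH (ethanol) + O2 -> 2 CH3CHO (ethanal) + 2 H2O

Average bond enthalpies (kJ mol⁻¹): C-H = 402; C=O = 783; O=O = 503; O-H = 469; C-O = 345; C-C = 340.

Bonds broken (reactants):
  C-C: 2 × 340 = 680
  C-H: 10 × 402 = 4020
  C-O: 2 × 345 = 690
  O-H: 2 × 469 = 938
  O=O: 1 × 503 = 503
  Σ(broken) = 6831 kJ
Bonds formed (products):
  C-C: 2 × 340 = 680
  C-H: 8 × 402 = 3216
  C=O: 2 × 783 = 1566
  O-H: 4 × 469 = 1876
  Σ(formed) = 7338 kJ
ΔH = Σ(broken) − Σ(formed) = 6831 − 7338 = −507 kJ

ΔH ≈ −507 kJ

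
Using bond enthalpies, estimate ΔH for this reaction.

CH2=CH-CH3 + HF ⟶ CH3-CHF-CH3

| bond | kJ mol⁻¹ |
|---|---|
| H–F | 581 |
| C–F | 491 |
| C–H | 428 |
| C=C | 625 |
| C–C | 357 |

Bonds broken (reactants):
  C–C: 1 × 357 = 357
  C–H: 6 × 428 = 2568
  C=C: 1 × 625 = 625
  H–F: 1 × 581 = 581
  Σ(broken) = 4131 kJ
Bonds formed (products):
  C–C: 2 × 357 = 714
  C–F: 1 × 491 = 491
  C–H: 7 × 428 = 2996
  Σ(formed) = 4201 kJ
ΔH = Σ(broken) − Σ(formed) = 4131 − 4201 = −70 kJ

ΔH ≈ −70 kJ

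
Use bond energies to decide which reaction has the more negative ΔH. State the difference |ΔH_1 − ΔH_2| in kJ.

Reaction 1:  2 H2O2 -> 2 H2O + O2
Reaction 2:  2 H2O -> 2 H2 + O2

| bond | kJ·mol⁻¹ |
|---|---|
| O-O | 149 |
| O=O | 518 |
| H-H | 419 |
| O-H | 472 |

Reaction 1:
  Bonds broken (reactants):
    O-H: 4 × 472 = 1888
    O-O: 2 × 149 = 298
    Σ(broken) = 2186 kJ
  Bonds formed (products):
    O-H: 4 × 472 = 1888
    O=O: 1 × 518 = 518
    Σ(formed) = 2406 kJ
  ΔH_1 = 2186 − 2406 = −220 kJ
Reaction 2:
  Bonds broken (reactants):
    O-H: 4 × 472 = 1888
    Σ(broken) = 1888 kJ
  Bonds formed (products):
    H-H: 2 × 419 = 838
    O=O: 1 × 518 = 518
    Σ(formed) = 1356 kJ
  ΔH_2 = 1888 − 1356 = +532 kJ
ΔH_1 − ΔH_2 = −752 kJ, so reaction 1 has the more negative ΔH; |ΔH_1 − ΔH_2| = 752 kJ.

Reaction 1, by 752 kJ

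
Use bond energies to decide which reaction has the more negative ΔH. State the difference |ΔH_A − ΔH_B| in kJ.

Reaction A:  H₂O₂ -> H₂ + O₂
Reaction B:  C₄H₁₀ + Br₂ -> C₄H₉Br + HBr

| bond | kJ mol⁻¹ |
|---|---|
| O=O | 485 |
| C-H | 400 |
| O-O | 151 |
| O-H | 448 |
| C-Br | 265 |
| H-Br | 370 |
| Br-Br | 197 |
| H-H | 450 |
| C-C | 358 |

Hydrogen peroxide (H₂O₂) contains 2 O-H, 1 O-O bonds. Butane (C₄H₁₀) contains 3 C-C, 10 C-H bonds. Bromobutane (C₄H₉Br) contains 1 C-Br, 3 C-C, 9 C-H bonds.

Reaction A:
  Bonds broken (reactants):
    O-H: 2 × 448 = 896
    O-O: 1 × 151 = 151
    Σ(broken) = 1047 kJ
  Bonds formed (products):
    H-H: 1 × 450 = 450
    O=O: 1 × 485 = 485
    Σ(formed) = 935 kJ
  ΔH_A = 1047 − 935 = +112 kJ
Reaction B:
  Bonds broken (reactants):
    Br-Br: 1 × 197 = 197
    C-C: 3 × 358 = 1074
    C-H: 10 × 400 = 4000
    Σ(broken) = 5271 kJ
  Bonds formed (products):
    C-Br: 1 × 265 = 265
    C-C: 3 × 358 = 1074
    C-H: 9 × 400 = 3600
    H-Br: 1 × 370 = 370
    Σ(formed) = 5309 kJ
  ΔH_B = 5271 − 5309 = −38 kJ
ΔH_A − ΔH_B = +150 kJ, so reaction B has the more negative ΔH; |ΔH_A − ΔH_B| = 150 kJ.

Reaction B, by 150 kJ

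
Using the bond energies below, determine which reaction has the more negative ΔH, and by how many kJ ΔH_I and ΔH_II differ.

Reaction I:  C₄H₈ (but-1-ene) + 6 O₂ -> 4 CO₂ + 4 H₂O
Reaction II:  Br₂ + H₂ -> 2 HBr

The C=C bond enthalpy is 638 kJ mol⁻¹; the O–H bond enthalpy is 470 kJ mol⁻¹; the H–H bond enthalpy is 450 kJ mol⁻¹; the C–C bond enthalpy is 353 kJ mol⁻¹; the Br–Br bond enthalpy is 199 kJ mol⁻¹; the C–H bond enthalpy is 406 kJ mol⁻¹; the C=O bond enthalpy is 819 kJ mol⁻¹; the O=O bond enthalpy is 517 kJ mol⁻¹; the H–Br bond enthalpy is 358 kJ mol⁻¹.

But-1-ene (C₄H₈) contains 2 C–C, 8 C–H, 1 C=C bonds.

Reaction I:
  Bonds broken (reactants):
    C–C: 2 × 353 = 706
    C–H: 8 × 406 = 3248
    C=C: 1 × 638 = 638
    O=O: 6 × 517 = 3102
    Σ(broken) = 7694 kJ
  Bonds formed (products):
    C=O: 8 × 819 = 6552
    O–H: 8 × 470 = 3760
    Σ(formed) = 10312 kJ
  ΔH_I = 7694 − 10312 = −2618 kJ
Reaction II:
  Bonds broken (reactants):
    Br–Br: 1 × 199 = 199
    H–H: 1 × 450 = 450
    Σ(broken) = 649 kJ
  Bonds formed (products):
    H–Br: 2 × 358 = 716
    Σ(formed) = 716 kJ
  ΔH_II = 649 − 716 = −67 kJ
ΔH_I − ΔH_II = −2551 kJ, so reaction I has the more negative ΔH; |ΔH_I − ΔH_II| = 2551 kJ.

Reaction I, by 2551 kJ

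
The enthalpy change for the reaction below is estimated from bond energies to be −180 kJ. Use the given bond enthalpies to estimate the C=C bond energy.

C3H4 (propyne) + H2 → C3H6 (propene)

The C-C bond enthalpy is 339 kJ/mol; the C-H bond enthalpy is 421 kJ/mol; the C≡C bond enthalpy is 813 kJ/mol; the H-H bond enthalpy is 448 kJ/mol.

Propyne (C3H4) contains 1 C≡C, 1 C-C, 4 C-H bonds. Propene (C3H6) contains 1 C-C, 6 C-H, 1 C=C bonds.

D(C=C) ≈ 599 kJ/mol

Let D be the C=C bond energy.
Σ(broken) = 1×813 + 1×339 + 4×421 + 1×448 = 3284
Σ(formed) = 1×339 + 6×421 + 1×D = 2865 + D
ΔH = Σ(broken) − Σ(formed) = (3284) − (2865 + D) = +419 − D
Setting this equal to −180 kJ gives D = 599 kJ/mol.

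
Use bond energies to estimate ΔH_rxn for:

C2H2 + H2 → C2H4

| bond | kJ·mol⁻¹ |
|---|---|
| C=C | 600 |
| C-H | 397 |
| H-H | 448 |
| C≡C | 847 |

Bonds broken (reactants):
  C≡C: 1 × 847 = 847
  C-H: 2 × 397 = 794
  H-H: 1 × 448 = 448
  Σ(broken) = 2089 kJ
Bonds formed (products):
  C-H: 4 × 397 = 1588
  C=C: 1 × 600 = 600
  Σ(formed) = 2188 kJ
ΔH = Σ(broken) − Σ(formed) = 2089 − 2188 = −99 kJ

ΔH ≈ −99 kJ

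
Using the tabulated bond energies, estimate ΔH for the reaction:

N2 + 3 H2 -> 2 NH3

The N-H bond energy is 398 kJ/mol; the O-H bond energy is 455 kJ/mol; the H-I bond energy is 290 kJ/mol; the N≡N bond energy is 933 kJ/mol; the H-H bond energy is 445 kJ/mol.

Bonds broken (reactants):
  H-H: 3 × 445 = 1335
  N≡N: 1 × 933 = 933
  Σ(broken) = 2268 kJ
Bonds formed (products):
  N-H: 6 × 398 = 2388
  Σ(formed) = 2388 kJ
ΔH = Σ(broken) − Σ(formed) = 2268 − 2388 = −120 kJ

ΔH ≈ −120 kJ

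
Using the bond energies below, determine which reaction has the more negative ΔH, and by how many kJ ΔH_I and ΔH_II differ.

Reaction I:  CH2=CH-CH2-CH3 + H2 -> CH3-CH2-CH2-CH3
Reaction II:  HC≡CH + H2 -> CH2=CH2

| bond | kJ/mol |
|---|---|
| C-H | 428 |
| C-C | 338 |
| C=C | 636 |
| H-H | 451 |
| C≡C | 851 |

Reaction II, by 83 kJ

Reaction I:
  Bonds broken (reactants):
    C-C: 2 × 338 = 676
    C-H: 8 × 428 = 3424
    C=C: 1 × 636 = 636
    H-H: 1 × 451 = 451
    Σ(broken) = 5187 kJ
  Bonds formed (products):
    C-C: 3 × 338 = 1014
    C-H: 10 × 428 = 4280
    Σ(formed) = 5294 kJ
  ΔH_I = 5187 − 5294 = −107 kJ
Reaction II:
  Bonds broken (reactants):
    C≡C: 1 × 851 = 851
    C-H: 2 × 428 = 856
    H-H: 1 × 451 = 451
    Σ(broken) = 2158 kJ
  Bonds formed (products):
    C-H: 4 × 428 = 1712
    C=C: 1 × 636 = 636
    Σ(formed) = 2348 kJ
  ΔH_II = 2158 − 2348 = −190 kJ
ΔH_I − ΔH_II = +83 kJ, so reaction II has the more negative ΔH; |ΔH_I − ΔH_II| = 83 kJ.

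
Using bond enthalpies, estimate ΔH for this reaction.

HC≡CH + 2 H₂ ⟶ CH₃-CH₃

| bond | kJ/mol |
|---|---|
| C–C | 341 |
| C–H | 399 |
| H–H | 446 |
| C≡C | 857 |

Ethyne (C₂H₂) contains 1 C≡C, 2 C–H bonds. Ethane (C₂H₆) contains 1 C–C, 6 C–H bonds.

Bonds broken (reactants):
  C≡C: 1 × 857 = 857
  C–H: 2 × 399 = 798
  H–H: 2 × 446 = 892
  Σ(broken) = 2547 kJ
Bonds formed (products):
  C–C: 1 × 341 = 341
  C–H: 6 × 399 = 2394
  Σ(formed) = 2735 kJ
ΔH = Σ(broken) − Σ(formed) = 2547 − 2735 = −188 kJ

ΔH ≈ −188 kJ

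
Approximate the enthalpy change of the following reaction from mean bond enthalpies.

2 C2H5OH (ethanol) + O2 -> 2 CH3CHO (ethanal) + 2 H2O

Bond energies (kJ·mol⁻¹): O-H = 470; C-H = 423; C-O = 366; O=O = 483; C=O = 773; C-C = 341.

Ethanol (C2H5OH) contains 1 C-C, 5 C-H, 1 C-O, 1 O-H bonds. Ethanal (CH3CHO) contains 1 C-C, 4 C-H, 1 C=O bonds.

ΔH ≈ −425 kJ

Bonds broken (reactants):
  C-C: 2 × 341 = 682
  C-H: 10 × 423 = 4230
  C-O: 2 × 366 = 732
  O-H: 2 × 470 = 940
  O=O: 1 × 483 = 483
  Σ(broken) = 7067 kJ
Bonds formed (products):
  C-C: 2 × 341 = 682
  C-H: 8 × 423 = 3384
  C=O: 2 × 773 = 1546
  O-H: 4 × 470 = 1880
  Σ(formed) = 7492 kJ
ΔH = Σ(broken) − Σ(formed) = 7067 − 7492 = −425 kJ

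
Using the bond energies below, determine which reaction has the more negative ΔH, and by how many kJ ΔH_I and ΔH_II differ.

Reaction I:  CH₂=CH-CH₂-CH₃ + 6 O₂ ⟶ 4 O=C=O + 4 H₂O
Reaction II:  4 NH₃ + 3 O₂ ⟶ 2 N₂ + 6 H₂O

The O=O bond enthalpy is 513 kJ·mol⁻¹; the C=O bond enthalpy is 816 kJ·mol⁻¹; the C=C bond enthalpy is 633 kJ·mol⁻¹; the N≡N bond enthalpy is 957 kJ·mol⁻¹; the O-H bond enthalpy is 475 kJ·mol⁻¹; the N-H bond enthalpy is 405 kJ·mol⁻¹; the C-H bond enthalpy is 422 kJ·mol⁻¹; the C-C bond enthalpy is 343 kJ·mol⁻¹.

Reaction I:
  Bonds broken (reactants):
    C-C: 2 × 343 = 686
    C-H: 8 × 422 = 3376
    C=C: 1 × 633 = 633
    O=O: 6 × 513 = 3078
    Σ(broken) = 7773 kJ
  Bonds formed (products):
    C=O: 8 × 816 = 6528
    O-H: 8 × 475 = 3800
    Σ(formed) = 10328 kJ
  ΔH_I = 7773 − 10328 = −2555 kJ
Reaction II:
  Bonds broken (reactants):
    N-H: 12 × 405 = 4860
    O=O: 3 × 513 = 1539
    Σ(broken) = 6399 kJ
  Bonds formed (products):
    N≡N: 2 × 957 = 1914
    O-H: 12 × 475 = 5700
    Σ(formed) = 7614 kJ
  ΔH_II = 6399 − 7614 = −1215 kJ
ΔH_I − ΔH_II = −1340 kJ, so reaction I has the more negative ΔH; |ΔH_I − ΔH_II| = 1340 kJ.

Reaction I, by 1340 kJ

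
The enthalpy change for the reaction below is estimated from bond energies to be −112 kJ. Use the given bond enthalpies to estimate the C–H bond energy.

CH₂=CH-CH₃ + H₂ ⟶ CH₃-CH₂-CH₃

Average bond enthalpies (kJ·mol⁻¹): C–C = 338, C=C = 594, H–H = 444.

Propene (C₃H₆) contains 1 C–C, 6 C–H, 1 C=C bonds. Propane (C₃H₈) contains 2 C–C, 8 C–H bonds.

D(C–H) ≈ 406 kJ/mol

Let D be the C–H bond energy.
Σ(broken) = 1×338 + 6×D + 1×594 + 1×444 = 1376 + 6D
Σ(formed) = 2×338 + 8×D = 676 + 8D
ΔH = Σ(broken) − Σ(formed) = (1376 + 6D) − (676 + 8D) = +700 − 2D
Setting this equal to −112 kJ gives 2D = 812, so D = 406 kJ/mol.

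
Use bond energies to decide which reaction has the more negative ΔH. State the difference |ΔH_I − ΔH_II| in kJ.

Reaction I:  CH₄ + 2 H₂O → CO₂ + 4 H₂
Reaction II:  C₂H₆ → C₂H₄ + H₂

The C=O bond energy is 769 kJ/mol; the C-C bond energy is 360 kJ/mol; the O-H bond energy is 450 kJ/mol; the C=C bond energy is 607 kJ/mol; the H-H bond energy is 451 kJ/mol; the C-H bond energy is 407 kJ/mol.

Reaction I, by 30 kJ

Reaction I:
  Bonds broken (reactants):
    C-H: 4 × 407 = 1628
    O-H: 4 × 450 = 1800
    Σ(broken) = 3428 kJ
  Bonds formed (products):
    C=O: 2 × 769 = 1538
    H-H: 4 × 451 = 1804
    Σ(formed) = 3342 kJ
  ΔH_I = 3428 − 3342 = +86 kJ
Reaction II:
  Bonds broken (reactants):
    C-C: 1 × 360 = 360
    C-H: 6 × 407 = 2442
    Σ(broken) = 2802 kJ
  Bonds formed (products):
    C-H: 4 × 407 = 1628
    C=C: 1 × 607 = 607
    H-H: 1 × 451 = 451
    Σ(formed) = 2686 kJ
  ΔH_II = 2802 − 2686 = +116 kJ
ΔH_I − ΔH_II = −30 kJ, so reaction I has the more negative ΔH; |ΔH_I − ΔH_II| = 30 kJ.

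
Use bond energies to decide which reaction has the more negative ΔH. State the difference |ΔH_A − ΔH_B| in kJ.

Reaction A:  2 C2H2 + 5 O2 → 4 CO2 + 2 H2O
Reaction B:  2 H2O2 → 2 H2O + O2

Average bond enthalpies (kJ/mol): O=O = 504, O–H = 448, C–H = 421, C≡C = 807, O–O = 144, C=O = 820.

Reaction A:
  Bonds broken (reactants):
    C≡C: 2 × 807 = 1614
    C–H: 4 × 421 = 1684
    O=O: 5 × 504 = 2520
    Σ(broken) = 5818 kJ
  Bonds formed (products):
    C=O: 8 × 820 = 6560
    O–H: 4 × 448 = 1792
    Σ(formed) = 8352 kJ
  ΔH_A = 5818 − 8352 = −2534 kJ
Reaction B:
  Bonds broken (reactants):
    O–H: 4 × 448 = 1792
    O–O: 2 × 144 = 288
    Σ(broken) = 2080 kJ
  Bonds formed (products):
    O–H: 4 × 448 = 1792
    O=O: 1 × 504 = 504
    Σ(formed) = 2296 kJ
  ΔH_B = 2080 − 2296 = −216 kJ
ΔH_A − ΔH_B = −2318 kJ, so reaction A has the more negative ΔH; |ΔH_A − ΔH_B| = 2318 kJ.

Reaction A, by 2318 kJ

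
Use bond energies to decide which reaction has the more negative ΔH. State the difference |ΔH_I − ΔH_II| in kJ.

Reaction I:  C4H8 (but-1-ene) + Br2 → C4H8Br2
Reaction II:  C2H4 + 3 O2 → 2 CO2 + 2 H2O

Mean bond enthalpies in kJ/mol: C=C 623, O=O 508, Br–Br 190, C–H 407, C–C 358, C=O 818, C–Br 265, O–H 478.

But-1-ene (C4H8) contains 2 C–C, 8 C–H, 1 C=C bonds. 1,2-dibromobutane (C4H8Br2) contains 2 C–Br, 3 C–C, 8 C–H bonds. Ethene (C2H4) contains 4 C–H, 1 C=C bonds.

Reaction II, by 1334 kJ

Reaction I:
  Bonds broken (reactants):
    Br–Br: 1 × 190 = 190
    C–C: 2 × 358 = 716
    C–H: 8 × 407 = 3256
    C=C: 1 × 623 = 623
    Σ(broken) = 4785 kJ
  Bonds formed (products):
    C–Br: 2 × 265 = 530
    C–C: 3 × 358 = 1074
    C–H: 8 × 407 = 3256
    Σ(formed) = 4860 kJ
  ΔH_I = 4785 − 4860 = −75 kJ
Reaction II:
  Bonds broken (reactants):
    C–H: 4 × 407 = 1628
    C=C: 1 × 623 = 623
    O=O: 3 × 508 = 1524
    Σ(broken) = 3775 kJ
  Bonds formed (products):
    C=O: 4 × 818 = 3272
    O–H: 4 × 478 = 1912
    Σ(formed) = 5184 kJ
  ΔH_II = 3775 − 5184 = −1409 kJ
ΔH_I − ΔH_II = +1334 kJ, so reaction II has the more negative ΔH; |ΔH_I − ΔH_II| = 1334 kJ.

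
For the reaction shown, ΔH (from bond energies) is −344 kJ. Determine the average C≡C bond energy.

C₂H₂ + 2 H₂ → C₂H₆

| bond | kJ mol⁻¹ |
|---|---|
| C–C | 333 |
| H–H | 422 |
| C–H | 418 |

Let D be the C≡C bond energy.
Σ(broken) = 1×D + 2×418 + 2×422 = 1680 + D
Σ(formed) = 1×333 + 6×418 = 2841
ΔH = Σ(broken) − Σ(formed) = (1680 + D) − (2841) = −1161 + D
Setting this equal to −344 kJ gives D = 817 kJ/mol.

D(C≡C) ≈ 817 kJ/mol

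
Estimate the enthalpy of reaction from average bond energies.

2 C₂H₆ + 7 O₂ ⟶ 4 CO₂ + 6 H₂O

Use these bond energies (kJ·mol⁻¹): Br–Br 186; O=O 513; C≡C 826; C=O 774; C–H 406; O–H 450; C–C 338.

ΔH ≈ −2453 kJ

Bonds broken (reactants):
  C–C: 2 × 338 = 676
  C–H: 12 × 406 = 4872
  O=O: 7 × 513 = 3591
  Σ(broken) = 9139 kJ
Bonds formed (products):
  C=O: 8 × 774 = 6192
  O–H: 12 × 450 = 5400
  Σ(formed) = 11592 kJ
ΔH = Σ(broken) − Σ(formed) = 9139 − 11592 = −2453 kJ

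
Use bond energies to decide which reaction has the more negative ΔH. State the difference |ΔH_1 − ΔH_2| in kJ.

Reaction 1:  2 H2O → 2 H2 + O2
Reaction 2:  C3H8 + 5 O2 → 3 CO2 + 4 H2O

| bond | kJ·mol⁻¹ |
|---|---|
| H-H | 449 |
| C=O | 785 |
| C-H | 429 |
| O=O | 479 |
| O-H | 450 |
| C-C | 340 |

Reaction 2, by 2226 kJ

Reaction 1:
  Bonds broken (reactants):
    O-H: 4 × 450 = 1800
    Σ(broken) = 1800 kJ
  Bonds formed (products):
    H-H: 2 × 449 = 898
    O=O: 1 × 479 = 479
    Σ(formed) = 1377 kJ
  ΔH_1 = 1800 − 1377 = +423 kJ
Reaction 2:
  Bonds broken (reactants):
    C-C: 2 × 340 = 680
    C-H: 8 × 429 = 3432
    O=O: 5 × 479 = 2395
    Σ(broken) = 6507 kJ
  Bonds formed (products):
    C=O: 6 × 785 = 4710
    O-H: 8 × 450 = 3600
    Σ(formed) = 8310 kJ
  ΔH_2 = 6507 − 8310 = −1803 kJ
ΔH_1 − ΔH_2 = +2226 kJ, so reaction 2 has the more negative ΔH; |ΔH_1 − ΔH_2| = 2226 kJ.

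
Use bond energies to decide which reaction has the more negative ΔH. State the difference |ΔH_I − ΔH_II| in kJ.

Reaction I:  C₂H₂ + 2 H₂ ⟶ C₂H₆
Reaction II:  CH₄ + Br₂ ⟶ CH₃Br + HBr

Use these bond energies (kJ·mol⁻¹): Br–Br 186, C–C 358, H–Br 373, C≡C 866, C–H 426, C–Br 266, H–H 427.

Reaction I, by 315 kJ

Reaction I:
  Bonds broken (reactants):
    C≡C: 1 × 866 = 866
    C–H: 2 × 426 = 852
    H–H: 2 × 427 = 854
    Σ(broken) = 2572 kJ
  Bonds formed (products):
    C–C: 1 × 358 = 358
    C–H: 6 × 426 = 2556
    Σ(formed) = 2914 kJ
  ΔH_I = 2572 − 2914 = −342 kJ
Reaction II:
  Bonds broken (reactants):
    Br–Br: 1 × 186 = 186
    C–H: 4 × 426 = 1704
    Σ(broken) = 1890 kJ
  Bonds formed (products):
    C–Br: 1 × 266 = 266
    C–H: 3 × 426 = 1278
    H–Br: 1 × 373 = 373
    Σ(formed) = 1917 kJ
  ΔH_II = 1890 − 1917 = −27 kJ
ΔH_I − ΔH_II = −315 kJ, so reaction I has the more negative ΔH; |ΔH_I − ΔH_II| = 315 kJ.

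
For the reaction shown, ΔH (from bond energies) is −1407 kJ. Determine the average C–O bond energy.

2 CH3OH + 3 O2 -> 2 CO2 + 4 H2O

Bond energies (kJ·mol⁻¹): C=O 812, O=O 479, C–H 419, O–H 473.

D(C–O) ≈ 364 kJ/mol

Let D be the C–O bond energy.
Σ(broken) = 6×419 + 2×D + 2×473 + 3×479 = 4897 + 2D
Σ(formed) = 4×812 + 8×473 = 7032
ΔH = Σ(broken) − Σ(formed) = (4897 + 2D) − (7032) = −2135 + 2D
Setting this equal to −1407 kJ gives 2D = 728, so D = 364 kJ/mol.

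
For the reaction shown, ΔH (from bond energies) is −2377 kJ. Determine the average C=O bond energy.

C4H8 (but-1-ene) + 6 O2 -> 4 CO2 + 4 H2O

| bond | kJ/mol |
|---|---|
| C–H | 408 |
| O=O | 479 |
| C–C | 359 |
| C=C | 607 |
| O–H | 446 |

Let D be the C=O bond energy.
Σ(broken) = 2×359 + 8×408 + 1×607 + 6×479 = 7463
Σ(formed) = 8×D + 8×446 = 3568 + 8D
ΔH = Σ(broken) − Σ(formed) = (7463) − (3568 + 8D) = +3895 − 8D
Setting this equal to −2377 kJ gives 8D = 6272, so D = 784 kJ/mol.

D(C=O) ≈ 784 kJ/mol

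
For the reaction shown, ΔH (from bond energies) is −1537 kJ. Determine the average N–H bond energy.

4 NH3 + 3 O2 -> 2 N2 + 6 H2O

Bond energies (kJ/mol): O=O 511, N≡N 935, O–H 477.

D(N–H) ≈ 377 kJ/mol

Let D be the N–H bond energy.
Σ(broken) = 12×D + 3×511 = 1533 + 12D
Σ(formed) = 2×935 + 12×477 = 7594
ΔH = Σ(broken) − Σ(formed) = (1533 + 12D) − (7594) = −6061 + 12D
Setting this equal to −1537 kJ gives 12D = 4524, so D = 377 kJ/mol.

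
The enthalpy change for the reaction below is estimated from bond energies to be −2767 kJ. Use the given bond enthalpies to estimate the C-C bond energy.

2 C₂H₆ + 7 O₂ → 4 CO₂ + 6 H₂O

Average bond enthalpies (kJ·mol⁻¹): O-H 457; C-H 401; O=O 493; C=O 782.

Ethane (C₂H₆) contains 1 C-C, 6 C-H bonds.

D(C-C) ≈ 355 kJ/mol

Let D be the C-C bond energy.
Σ(broken) = 2×D + 12×401 + 7×493 = 8263 + 2D
Σ(formed) = 8×782 + 12×457 = 11740
ΔH = Σ(broken) − Σ(formed) = (8263 + 2D) − (11740) = −3477 + 2D
Setting this equal to −2767 kJ gives 2D = 710, so D = 355 kJ/mol.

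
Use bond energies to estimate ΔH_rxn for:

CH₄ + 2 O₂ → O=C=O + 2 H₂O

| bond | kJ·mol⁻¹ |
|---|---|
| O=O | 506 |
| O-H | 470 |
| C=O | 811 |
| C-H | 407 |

Bonds broken (reactants):
  C-H: 4 × 407 = 1628
  O=O: 2 × 506 = 1012
  Σ(broken) = 2640 kJ
Bonds formed (products):
  C=O: 2 × 811 = 1622
  O-H: 4 × 470 = 1880
  Σ(formed) = 3502 kJ
ΔH = Σ(broken) − Σ(formed) = 2640 − 3502 = −862 kJ

ΔH ≈ −862 kJ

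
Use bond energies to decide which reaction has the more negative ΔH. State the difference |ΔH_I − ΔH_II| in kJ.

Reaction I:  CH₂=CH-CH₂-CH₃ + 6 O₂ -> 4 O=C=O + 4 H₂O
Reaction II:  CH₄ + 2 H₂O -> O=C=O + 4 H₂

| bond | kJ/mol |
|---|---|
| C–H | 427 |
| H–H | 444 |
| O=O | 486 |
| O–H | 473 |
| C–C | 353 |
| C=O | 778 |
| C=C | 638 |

Reaction I:
  Bonds broken (reactants):
    C–C: 2 × 353 = 706
    C–H: 8 × 427 = 3416
    C=C: 1 × 638 = 638
    O=O: 6 × 486 = 2916
    Σ(broken) = 7676 kJ
  Bonds formed (products):
    C=O: 8 × 778 = 6224
    O–H: 8 × 473 = 3784
    Σ(formed) = 10008 kJ
  ΔH_I = 7676 − 10008 = −2332 kJ
Reaction II:
  Bonds broken (reactants):
    C–H: 4 × 427 = 1708
    O–H: 4 × 473 = 1892
    Σ(broken) = 3600 kJ
  Bonds formed (products):
    C=O: 2 × 778 = 1556
    H–H: 4 × 444 = 1776
    Σ(formed) = 3332 kJ
  ΔH_II = 3600 − 3332 = +268 kJ
ΔH_I − ΔH_II = −2600 kJ, so reaction I has the more negative ΔH; |ΔH_I − ΔH_II| = 2600 kJ.

Reaction I, by 2600 kJ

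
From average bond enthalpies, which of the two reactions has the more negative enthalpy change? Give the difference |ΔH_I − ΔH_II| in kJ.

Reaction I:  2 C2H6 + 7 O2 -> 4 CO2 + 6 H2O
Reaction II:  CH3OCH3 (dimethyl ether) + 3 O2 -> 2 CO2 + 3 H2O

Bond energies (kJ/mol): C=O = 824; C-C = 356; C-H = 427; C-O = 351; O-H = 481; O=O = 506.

Reaction I, by 1586 kJ

Reaction I:
  Bonds broken (reactants):
    C-C: 2 × 356 = 712
    C-H: 12 × 427 = 5124
    O=O: 7 × 506 = 3542
    Σ(broken) = 9378 kJ
  Bonds formed (products):
    C=O: 8 × 824 = 6592
    O-H: 12 × 481 = 5772
    Σ(formed) = 12364 kJ
  ΔH_I = 9378 − 12364 = −2986 kJ
Reaction II:
  Bonds broken (reactants):
    C-H: 6 × 427 = 2562
    C-O: 2 × 351 = 702
    O=O: 3 × 506 = 1518
    Σ(broken) = 4782 kJ
  Bonds formed (products):
    C=O: 4 × 824 = 3296
    O-H: 6 × 481 = 2886
    Σ(formed) = 6182 kJ
  ΔH_II = 4782 − 6182 = −1400 kJ
ΔH_I − ΔH_II = −1586 kJ, so reaction I has the more negative ΔH; |ΔH_I − ΔH_II| = 1586 kJ.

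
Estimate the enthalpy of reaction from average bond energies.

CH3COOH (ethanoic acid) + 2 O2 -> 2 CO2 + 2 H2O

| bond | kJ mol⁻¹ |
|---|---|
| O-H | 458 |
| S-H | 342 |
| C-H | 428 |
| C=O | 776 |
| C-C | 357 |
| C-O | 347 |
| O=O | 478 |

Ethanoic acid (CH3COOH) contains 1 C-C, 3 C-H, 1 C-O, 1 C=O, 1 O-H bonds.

ΔH ≈ −758 kJ

Bonds broken (reactants):
  C-C: 1 × 357 = 357
  C-H: 3 × 428 = 1284
  C-O: 1 × 347 = 347
  C=O: 1 × 776 = 776
  O-H: 1 × 458 = 458
  O=O: 2 × 478 = 956
  Σ(broken) = 4178 kJ
Bonds formed (products):
  C=O: 4 × 776 = 3104
  O-H: 4 × 458 = 1832
  Σ(formed) = 4936 kJ
ΔH = Σ(broken) − Σ(formed) = 4178 − 4936 = −758 kJ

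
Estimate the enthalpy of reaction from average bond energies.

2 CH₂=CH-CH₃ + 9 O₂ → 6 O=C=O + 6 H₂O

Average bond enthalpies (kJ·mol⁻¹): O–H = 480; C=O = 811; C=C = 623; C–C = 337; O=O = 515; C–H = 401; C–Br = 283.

ΔH ≈ −4125 kJ

Bonds broken (reactants):
  C–C: 2 × 337 = 674
  C–H: 12 × 401 = 4812
  C=C: 2 × 623 = 1246
  O=O: 9 × 515 = 4635
  Σ(broken) = 11367 kJ
Bonds formed (products):
  C=O: 12 × 811 = 9732
  O–H: 12 × 480 = 5760
  Σ(formed) = 15492 kJ
ΔH = Σ(broken) − Σ(formed) = 11367 − 15492 = −4125 kJ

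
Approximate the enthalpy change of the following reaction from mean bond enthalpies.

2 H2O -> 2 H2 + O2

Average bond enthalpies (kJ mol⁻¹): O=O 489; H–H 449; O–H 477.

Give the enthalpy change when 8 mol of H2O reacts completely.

Bonds broken (reactants):
  O–H: 4 × 477 = 1908
  Σ(broken) = 1908 kJ
Bonds formed (products):
  H–H: 2 × 449 = 898
  O=O: 1 × 489 = 489
  Σ(formed) = 1387 kJ
ΔH = Σ(broken) − Σ(formed) = 1908 − 1387 = +521 kJ
For 4× the reaction as written: 4 × (+521) = +2084 kJ

ΔH = +2084 kJ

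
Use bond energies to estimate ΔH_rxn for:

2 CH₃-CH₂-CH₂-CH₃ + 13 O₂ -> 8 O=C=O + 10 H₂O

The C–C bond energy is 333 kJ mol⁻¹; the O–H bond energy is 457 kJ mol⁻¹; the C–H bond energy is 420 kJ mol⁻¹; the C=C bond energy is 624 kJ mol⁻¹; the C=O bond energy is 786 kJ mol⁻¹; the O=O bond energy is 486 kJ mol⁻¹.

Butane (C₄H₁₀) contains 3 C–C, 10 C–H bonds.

Bonds broken (reactants):
  C–C: 6 × 333 = 1998
  C–H: 20 × 420 = 8400
  O=O: 13 × 486 = 6318
  Σ(broken) = 16716 kJ
Bonds formed (products):
  C=O: 16 × 786 = 12576
  O–H: 20 × 457 = 9140
  Σ(formed) = 21716 kJ
ΔH = Σ(broken) − Σ(formed) = 16716 − 21716 = −5000 kJ

ΔH ≈ −5000 kJ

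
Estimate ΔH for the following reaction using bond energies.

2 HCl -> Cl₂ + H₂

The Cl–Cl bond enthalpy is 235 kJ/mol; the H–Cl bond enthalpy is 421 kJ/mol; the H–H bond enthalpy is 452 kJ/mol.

ΔH ≈ +155 kJ

Bonds broken (reactants):
  H–Cl: 2 × 421 = 842
  Σ(broken) = 842 kJ
Bonds formed (products):
  Cl–Cl: 1 × 235 = 235
  H–H: 1 × 452 = 452
  Σ(formed) = 687 kJ
ΔH = Σ(broken) − Σ(formed) = 842 − 687 = +155 kJ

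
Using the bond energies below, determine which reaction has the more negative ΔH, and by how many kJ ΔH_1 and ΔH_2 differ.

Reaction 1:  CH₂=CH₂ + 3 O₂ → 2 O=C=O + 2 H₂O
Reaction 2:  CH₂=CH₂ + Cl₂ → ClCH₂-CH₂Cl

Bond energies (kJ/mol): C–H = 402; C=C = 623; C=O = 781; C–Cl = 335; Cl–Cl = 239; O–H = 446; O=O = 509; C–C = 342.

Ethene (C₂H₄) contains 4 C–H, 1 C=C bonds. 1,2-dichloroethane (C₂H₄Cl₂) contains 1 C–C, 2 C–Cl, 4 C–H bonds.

Reaction 1:
  Bonds broken (reactants):
    C–H: 4 × 402 = 1608
    C=C: 1 × 623 = 623
    O=O: 3 × 509 = 1527
    Σ(broken) = 3758 kJ
  Bonds formed (products):
    C=O: 4 × 781 = 3124
    O–H: 4 × 446 = 1784
    Σ(formed) = 4908 kJ
  ΔH_1 = 3758 − 4908 = −1150 kJ
Reaction 2:
  Bonds broken (reactants):
    C–H: 4 × 402 = 1608
    C=C: 1 × 623 = 623
    Cl–Cl: 1 × 239 = 239
    Σ(broken) = 2470 kJ
  Bonds formed (products):
    C–C: 1 × 342 = 342
    C–Cl: 2 × 335 = 670
    C–H: 4 × 402 = 1608
    Σ(formed) = 2620 kJ
  ΔH_2 = 2470 − 2620 = −150 kJ
ΔH_1 − ΔH_2 = −1000 kJ, so reaction 1 has the more negative ΔH; |ΔH_1 − ΔH_2| = 1000 kJ.

Reaction 1, by 1000 kJ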